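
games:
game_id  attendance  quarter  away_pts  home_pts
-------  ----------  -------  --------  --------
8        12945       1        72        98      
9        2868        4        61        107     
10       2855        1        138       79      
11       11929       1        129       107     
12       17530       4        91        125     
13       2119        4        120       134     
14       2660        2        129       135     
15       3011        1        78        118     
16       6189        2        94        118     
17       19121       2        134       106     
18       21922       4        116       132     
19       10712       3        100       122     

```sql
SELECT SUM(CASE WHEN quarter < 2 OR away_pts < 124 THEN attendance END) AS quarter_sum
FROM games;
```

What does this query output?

game_id=8: ✓ → 12945
game_id=9: ✓ → 2868
game_id=10: ✓ → 2855
game_id=11: ✓ → 11929
game_id=12: ✓ → 17530
game_id=13: ✓ → 2119
game_id=14: ✗
game_id=15: ✓ → 3011
game_id=16: ✓ → 6189
game_id=17: ✗
game_id=18: ✓ → 21922
game_id=19: ✓ → 10712
quarter_sum = 12945 + 2868 + 2855 + 11929 + 17530 + 2119 + 3011 + 6189 + 21922 + 10712 = 92080

92080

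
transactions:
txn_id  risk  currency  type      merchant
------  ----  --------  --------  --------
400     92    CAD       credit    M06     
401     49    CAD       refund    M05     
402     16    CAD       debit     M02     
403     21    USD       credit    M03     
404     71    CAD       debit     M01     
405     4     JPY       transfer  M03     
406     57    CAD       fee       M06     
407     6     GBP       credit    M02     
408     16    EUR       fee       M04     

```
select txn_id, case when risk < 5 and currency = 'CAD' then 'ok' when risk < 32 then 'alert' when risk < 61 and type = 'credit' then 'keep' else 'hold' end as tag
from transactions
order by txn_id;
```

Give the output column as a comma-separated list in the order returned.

txn_id=400: ELSE → hold
txn_id=401: ELSE → hold
txn_id=402: risk < 32 → alert
txn_id=403: risk < 32 → alert
txn_id=404: ELSE → hold
txn_id=405: risk < 32 → alert
txn_id=406: ELSE → hold
txn_id=407: risk < 32 → alert
txn_id=408: risk < 32 → alert

hold, hold, alert, alert, hold, alert, hold, alert, alert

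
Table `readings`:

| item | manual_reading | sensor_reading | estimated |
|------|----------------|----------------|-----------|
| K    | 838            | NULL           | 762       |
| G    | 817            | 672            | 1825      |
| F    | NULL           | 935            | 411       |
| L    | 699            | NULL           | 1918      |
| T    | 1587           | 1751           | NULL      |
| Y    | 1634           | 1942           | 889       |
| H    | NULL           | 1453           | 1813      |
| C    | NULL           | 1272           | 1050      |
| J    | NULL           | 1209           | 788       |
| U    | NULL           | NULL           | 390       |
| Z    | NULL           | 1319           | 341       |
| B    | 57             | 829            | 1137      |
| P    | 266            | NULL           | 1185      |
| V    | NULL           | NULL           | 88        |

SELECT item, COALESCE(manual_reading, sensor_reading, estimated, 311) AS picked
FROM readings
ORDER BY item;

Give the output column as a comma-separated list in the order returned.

item=B: manual_reading=57 → 57
item=C: manual_reading=NULL, sensor_reading=1272 → 1272
item=F: manual_reading=NULL, sensor_reading=935 → 935
item=G: manual_reading=817 → 817
item=H: manual_reading=NULL, sensor_reading=1453 → 1453
item=J: manual_reading=NULL, sensor_reading=1209 → 1209
item=K: manual_reading=838 → 838
item=L: manual_reading=699 → 699
item=P: manual_reading=266 → 266
item=T: manual_reading=1587 → 1587
item=U: manual_reading=NULL, sensor_reading=NULL, estimated=390 → 390
item=V: manual_reading=NULL, sensor_reading=NULL, estimated=88 → 88
item=Y: manual_reading=1634 → 1634
item=Z: manual_reading=NULL, sensor_reading=1319 → 1319

57, 1272, 935, 817, 1453, 1209, 838, 699, 266, 1587, 390, 88, 1634, 1319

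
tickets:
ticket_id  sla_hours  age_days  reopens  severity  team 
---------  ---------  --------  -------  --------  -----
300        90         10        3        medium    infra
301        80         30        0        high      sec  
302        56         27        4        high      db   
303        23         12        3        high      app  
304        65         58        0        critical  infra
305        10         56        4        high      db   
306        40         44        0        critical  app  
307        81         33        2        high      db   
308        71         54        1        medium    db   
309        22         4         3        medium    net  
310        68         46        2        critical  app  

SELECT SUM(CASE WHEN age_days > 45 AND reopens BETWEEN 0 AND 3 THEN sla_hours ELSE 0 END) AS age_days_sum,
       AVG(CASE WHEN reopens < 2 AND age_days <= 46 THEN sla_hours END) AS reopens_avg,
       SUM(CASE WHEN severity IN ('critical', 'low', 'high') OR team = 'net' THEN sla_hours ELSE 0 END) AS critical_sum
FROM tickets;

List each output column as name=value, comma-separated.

[age_days_sum: age_days > 45 AND reopens BETWEEN 0 AND 3]
ticket_id=300: ✗
ticket_id=301: ✗
ticket_id=302: ✗
ticket_id=303: ✗
ticket_id=304: ✓ → 65
ticket_id=305: ✗
ticket_id=306: ✗
ticket_id=307: ✗
ticket_id=308: ✓ → 71
ticket_id=309: ✗
ticket_id=310: ✓ → 68
age_days_sum = 65 + 71 + 68 = 204
—
[reopens_avg: reopens < 2 AND age_days <= 46]
ticket_id=300: ✗
ticket_id=301: ✓ → 80
ticket_id=302: ✗
ticket_id=303: ✗
ticket_id=304: ✗
ticket_id=305: ✗
ticket_id=306: ✓ → 40
ticket_id=307: ✗
ticket_id=308: ✗
ticket_id=309: ✗
ticket_id=310: ✗
reopens_avg = (80 + 40) / 2 = 60
—
[critical_sum: severity IN ('critical', 'low', 'high') OR team = 'net']
ticket_id=300: ✗
ticket_id=301: ✓ → 80
ticket_id=302: ✓ → 56
ticket_id=303: ✓ → 23
ticket_id=304: ✓ → 65
ticket_id=305: ✓ → 10
ticket_id=306: ✓ → 40
ticket_id=307: ✓ → 81
ticket_id=308: ✗
ticket_id=309: ✓ → 22
ticket_id=310: ✓ → 68
critical_sum = 80 + 56 + 23 + 65 + 10 + 40 + 81 + 22 + 68 = 445

age_days_sum=204, reopens_avg=60, critical_sum=445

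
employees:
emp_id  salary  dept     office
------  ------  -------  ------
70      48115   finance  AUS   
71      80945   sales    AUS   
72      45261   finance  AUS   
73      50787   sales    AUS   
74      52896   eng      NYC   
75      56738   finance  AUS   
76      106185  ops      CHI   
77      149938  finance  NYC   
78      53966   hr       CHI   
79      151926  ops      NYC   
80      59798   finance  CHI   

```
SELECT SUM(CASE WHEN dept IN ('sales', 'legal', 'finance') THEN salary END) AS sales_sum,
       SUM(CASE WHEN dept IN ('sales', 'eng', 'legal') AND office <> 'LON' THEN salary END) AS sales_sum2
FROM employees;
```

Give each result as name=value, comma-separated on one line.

[sales_sum: dept IN ('sales', 'legal', 'finance')]
emp_id=70: ✓ → 48115
emp_id=71: ✓ → 80945
emp_id=72: ✓ → 45261
emp_id=73: ✓ → 50787
emp_id=74: ✗
emp_id=75: ✓ → 56738
emp_id=76: ✗
emp_id=77: ✓ → 149938
emp_id=78: ✗
emp_id=79: ✗
emp_id=80: ✓ → 59798
sales_sum = 48115 + 80945 + 45261 + 50787 + 56738 + 149938 + 59798 = 491582
—
[sales_sum2: dept IN ('sales', 'eng', 'legal') AND office <> 'LON']
emp_id=70: ✗
emp_id=71: ✓ → 80945
emp_id=72: ✗
emp_id=73: ✓ → 50787
emp_id=74: ✓ → 52896
emp_id=75: ✗
emp_id=76: ✗
emp_id=77: ✗
emp_id=78: ✗
emp_id=79: ✗
emp_id=80: ✗
sales_sum2 = 80945 + 50787 + 52896 = 184628

sales_sum=491582, sales_sum2=184628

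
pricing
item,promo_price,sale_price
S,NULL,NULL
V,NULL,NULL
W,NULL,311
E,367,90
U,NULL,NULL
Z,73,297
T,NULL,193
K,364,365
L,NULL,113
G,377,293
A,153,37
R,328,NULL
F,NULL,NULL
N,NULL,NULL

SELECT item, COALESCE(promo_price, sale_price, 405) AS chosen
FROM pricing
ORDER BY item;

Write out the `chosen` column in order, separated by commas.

153, 367, 405, 377, 364, 113, 405, 328, 405, 193, 405, 405, 311, 73

item=A: promo_price=153 → 153
item=E: promo_price=367 → 367
item=F: promo_price=NULL, sale_price=NULL, → literal 405 → 405
item=G: promo_price=377 → 377
item=K: promo_price=364 → 364
item=L: promo_price=NULL, sale_price=113 → 113
item=N: promo_price=NULL, sale_price=NULL, → literal 405 → 405
item=R: promo_price=328 → 328
item=S: promo_price=NULL, sale_price=NULL, → literal 405 → 405
item=T: promo_price=NULL, sale_price=193 → 193
item=U: promo_price=NULL, sale_price=NULL, → literal 405 → 405
item=V: promo_price=NULL, sale_price=NULL, → literal 405 → 405
item=W: promo_price=NULL, sale_price=311 → 311
item=Z: promo_price=73 → 73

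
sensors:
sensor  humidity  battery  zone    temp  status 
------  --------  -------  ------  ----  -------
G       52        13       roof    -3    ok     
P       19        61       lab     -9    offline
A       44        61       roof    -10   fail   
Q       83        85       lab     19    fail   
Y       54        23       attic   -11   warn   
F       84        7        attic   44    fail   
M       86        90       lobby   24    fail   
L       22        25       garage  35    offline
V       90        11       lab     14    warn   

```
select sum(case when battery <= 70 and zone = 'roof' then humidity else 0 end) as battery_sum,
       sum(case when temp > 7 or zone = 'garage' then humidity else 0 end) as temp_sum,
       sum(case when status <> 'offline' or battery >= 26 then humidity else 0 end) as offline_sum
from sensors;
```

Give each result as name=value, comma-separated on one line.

battery_sum=96, temp_sum=365, offline_sum=512

[battery_sum: battery <= 70 and zone = 'roof']
sensor=G: ✓ → 52
sensor=P: ✗
sensor=A: ✓ → 44
sensor=Q: ✗
sensor=Y: ✗
sensor=F: ✗
sensor=M: ✗
sensor=L: ✗
sensor=V: ✗
battery_sum = 52 + 44 = 96
—
[temp_sum: temp > 7 or zone = 'garage']
sensor=G: ✗
sensor=P: ✗
sensor=A: ✗
sensor=Q: ✓ → 83
sensor=Y: ✗
sensor=F: ✓ → 84
sensor=M: ✓ → 86
sensor=L: ✓ → 22
sensor=V: ✓ → 90
temp_sum = 83 + 84 + 86 + 22 + 90 = 365
—
[offline_sum: status <> 'offline' or battery >= 26]
sensor=G: ✓ → 52
sensor=P: ✓ → 19
sensor=A: ✓ → 44
sensor=Q: ✓ → 83
sensor=Y: ✓ → 54
sensor=F: ✓ → 84
sensor=M: ✓ → 86
sensor=L: ✗
sensor=V: ✓ → 90
offline_sum = 52 + 19 + 44 + 83 + 54 + 84 + 86 + 90 = 512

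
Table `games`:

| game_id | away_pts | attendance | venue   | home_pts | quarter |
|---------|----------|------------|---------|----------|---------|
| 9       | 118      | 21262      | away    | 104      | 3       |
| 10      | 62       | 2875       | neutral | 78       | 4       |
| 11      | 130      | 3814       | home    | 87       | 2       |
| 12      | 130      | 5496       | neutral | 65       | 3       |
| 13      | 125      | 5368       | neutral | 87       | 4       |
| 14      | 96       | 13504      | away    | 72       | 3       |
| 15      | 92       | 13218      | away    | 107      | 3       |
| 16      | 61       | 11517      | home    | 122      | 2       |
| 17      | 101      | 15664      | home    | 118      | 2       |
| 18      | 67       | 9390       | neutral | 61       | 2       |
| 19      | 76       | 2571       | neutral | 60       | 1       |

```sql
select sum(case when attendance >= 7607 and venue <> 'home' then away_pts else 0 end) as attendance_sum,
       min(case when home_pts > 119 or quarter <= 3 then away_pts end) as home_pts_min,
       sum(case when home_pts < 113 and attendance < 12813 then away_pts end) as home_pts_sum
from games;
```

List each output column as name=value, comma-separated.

attendance_sum=373, home_pts_min=61, home_pts_sum=590

[attendance_sum: attendance >= 7607 and venue <> 'home']
game_id=9: ✓ → 118
game_id=10: ✗
game_id=11: ✗
game_id=12: ✗
game_id=13: ✗
game_id=14: ✓ → 96
game_id=15: ✓ → 92
game_id=16: ✗
game_id=17: ✗
game_id=18: ✓ → 67
game_id=19: ✗
attendance_sum = 118 + 96 + 92 + 67 = 373
—
[home_pts_min: home_pts > 119 or quarter <= 3]
game_id=9: ✓ → 118
game_id=10: ✗
game_id=11: ✓ → 130
game_id=12: ✓ → 130
game_id=13: ✗
game_id=14: ✓ → 96
game_id=15: ✓ → 92
game_id=16: ✓ → 61
game_id=17: ✓ → 101
game_id=18: ✓ → 67
game_id=19: ✓ → 76
home_pts_min = MIN(118, 130, 130, 96, 92, 61, 101, 67, 76) = 61
—
[home_pts_sum: home_pts < 113 and attendance < 12813]
game_id=9: ✗
game_id=10: ✓ → 62
game_id=11: ✓ → 130
game_id=12: ✓ → 130
game_id=13: ✓ → 125
game_id=14: ✗
game_id=15: ✗
game_id=16: ✗
game_id=17: ✗
game_id=18: ✓ → 67
game_id=19: ✓ → 76
home_pts_sum = 62 + 130 + 130 + 125 + 67 + 76 = 590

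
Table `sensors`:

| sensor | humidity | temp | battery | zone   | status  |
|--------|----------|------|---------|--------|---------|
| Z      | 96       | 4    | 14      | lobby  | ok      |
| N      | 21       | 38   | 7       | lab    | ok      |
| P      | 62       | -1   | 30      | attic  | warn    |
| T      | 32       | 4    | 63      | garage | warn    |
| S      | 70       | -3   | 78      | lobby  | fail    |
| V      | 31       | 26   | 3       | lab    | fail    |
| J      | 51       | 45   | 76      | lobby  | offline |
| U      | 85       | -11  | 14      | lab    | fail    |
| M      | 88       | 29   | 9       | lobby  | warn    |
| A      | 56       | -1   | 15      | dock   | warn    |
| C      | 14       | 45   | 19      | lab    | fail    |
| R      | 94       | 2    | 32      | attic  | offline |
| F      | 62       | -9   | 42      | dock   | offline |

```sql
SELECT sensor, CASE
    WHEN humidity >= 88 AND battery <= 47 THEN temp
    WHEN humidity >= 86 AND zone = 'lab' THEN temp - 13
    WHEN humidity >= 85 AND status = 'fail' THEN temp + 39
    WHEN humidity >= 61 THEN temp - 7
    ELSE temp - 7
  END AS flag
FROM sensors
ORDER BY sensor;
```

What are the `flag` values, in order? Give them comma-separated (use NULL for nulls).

sensor=A: ELSE → -8
sensor=C: ELSE → 38
sensor=F: humidity >= 61 → -16
sensor=J: ELSE → 38
sensor=M: humidity >= 88 AND battery <= 47 → 29
sensor=N: ELSE → 31
sensor=P: humidity >= 61 → -8
sensor=R: humidity >= 88 AND battery <= 47 → 2
sensor=S: humidity >= 61 → -10
sensor=T: ELSE → -3
sensor=U: humidity >= 85 AND status = 'fail' → 28
sensor=V: ELSE → 19
sensor=Z: humidity >= 88 AND battery <= 47 → 4

-8, 38, -16, 38, 29, 31, -8, 2, -10, -3, 28, 19, 4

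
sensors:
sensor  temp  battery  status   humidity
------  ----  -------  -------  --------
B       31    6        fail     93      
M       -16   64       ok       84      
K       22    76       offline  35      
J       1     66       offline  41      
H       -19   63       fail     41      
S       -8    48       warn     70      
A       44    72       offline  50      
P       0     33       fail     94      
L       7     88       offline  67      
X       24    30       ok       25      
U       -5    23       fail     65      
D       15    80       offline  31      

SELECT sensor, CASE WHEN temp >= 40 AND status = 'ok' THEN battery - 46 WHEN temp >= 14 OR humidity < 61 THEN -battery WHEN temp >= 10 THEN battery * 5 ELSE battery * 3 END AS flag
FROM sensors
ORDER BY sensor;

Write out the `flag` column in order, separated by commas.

-72, -6, -80, -63, -66, -76, 264, 192, 99, 144, 69, -30

sensor=A: temp >= 14 OR humidity < 61 → -72
sensor=B: temp >= 14 OR humidity < 61 → -6
sensor=D: temp >= 14 OR humidity < 61 → -80
sensor=H: temp >= 14 OR humidity < 61 → -63
sensor=J: temp >= 14 OR humidity < 61 → -66
sensor=K: temp >= 14 OR humidity < 61 → -76
sensor=L: ELSE → 264
sensor=M: ELSE → 192
sensor=P: ELSE → 99
sensor=S: ELSE → 144
sensor=U: ELSE → 69
sensor=X: temp >= 14 OR humidity < 61 → -30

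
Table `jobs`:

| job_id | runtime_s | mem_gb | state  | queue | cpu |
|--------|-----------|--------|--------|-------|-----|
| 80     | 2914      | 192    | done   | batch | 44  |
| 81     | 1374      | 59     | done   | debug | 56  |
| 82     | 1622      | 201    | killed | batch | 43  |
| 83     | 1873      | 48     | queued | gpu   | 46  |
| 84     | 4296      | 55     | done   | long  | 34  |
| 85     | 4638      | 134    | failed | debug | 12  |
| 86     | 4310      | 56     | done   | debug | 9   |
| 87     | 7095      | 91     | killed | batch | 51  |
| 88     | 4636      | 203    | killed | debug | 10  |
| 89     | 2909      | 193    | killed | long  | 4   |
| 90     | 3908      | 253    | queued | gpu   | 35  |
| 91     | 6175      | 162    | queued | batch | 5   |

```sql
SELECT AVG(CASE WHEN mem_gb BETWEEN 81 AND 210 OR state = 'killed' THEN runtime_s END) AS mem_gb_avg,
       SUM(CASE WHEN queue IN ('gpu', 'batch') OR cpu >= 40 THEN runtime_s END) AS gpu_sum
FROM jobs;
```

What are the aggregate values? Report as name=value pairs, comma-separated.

[mem_gb_avg: mem_gb BETWEEN 81 AND 210 OR state = 'killed']
job_id=80: ✓ → 2914
job_id=81: ✗
job_id=82: ✓ → 1622
job_id=83: ✗
job_id=84: ✗
job_id=85: ✓ → 4638
job_id=86: ✗
job_id=87: ✓ → 7095
job_id=88: ✓ → 4636
job_id=89: ✓ → 2909
job_id=90: ✗
job_id=91: ✓ → 6175
mem_gb_avg = (2914 + 1622 + 4638 + 7095 + 4636 + 2909 + 6175) / 7 = 4284.1428571429
—
[gpu_sum: queue IN ('gpu', 'batch') OR cpu >= 40]
job_id=80: ✓ → 2914
job_id=81: ✓ → 1374
job_id=82: ✓ → 1622
job_id=83: ✓ → 1873
job_id=84: ✗
job_id=85: ✗
job_id=86: ✗
job_id=87: ✓ → 7095
job_id=88: ✗
job_id=89: ✗
job_id=90: ✓ → 3908
job_id=91: ✓ → 6175
gpu_sum = 2914 + 1374 + 1622 + 1873 + 7095 + 3908 + 6175 = 24961

mem_gb_avg=4284.1428571429, gpu_sum=24961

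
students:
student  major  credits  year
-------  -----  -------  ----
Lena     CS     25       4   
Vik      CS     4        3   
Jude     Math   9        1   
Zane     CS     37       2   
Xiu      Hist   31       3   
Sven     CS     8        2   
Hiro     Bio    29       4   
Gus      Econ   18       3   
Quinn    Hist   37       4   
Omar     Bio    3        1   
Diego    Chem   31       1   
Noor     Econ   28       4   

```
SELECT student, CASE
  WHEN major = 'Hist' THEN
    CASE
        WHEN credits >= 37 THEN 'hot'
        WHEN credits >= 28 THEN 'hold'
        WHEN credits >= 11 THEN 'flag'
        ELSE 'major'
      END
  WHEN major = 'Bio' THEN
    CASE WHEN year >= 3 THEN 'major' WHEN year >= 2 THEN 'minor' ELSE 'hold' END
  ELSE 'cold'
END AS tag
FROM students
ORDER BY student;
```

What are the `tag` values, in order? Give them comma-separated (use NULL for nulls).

cold, cold, major, cold, cold, cold, hold, hot, cold, cold, hold, cold

student=Diego: major='Chem' → outer ELSE → cold
student=Gus: major='Econ' → outer ELSE → cold
student=Hiro: major='Bio' → inner[year >= 3] → major
student=Jude: major='Math' → outer ELSE → cold
student=Lena: major='CS' → outer ELSE → cold
student=Noor: major='Econ' → outer ELSE → cold
student=Omar: major='Bio' → inner[ELSE] → hold
student=Quinn: major='Hist' → inner[credits >= 37] → hot
student=Sven: major='CS' → outer ELSE → cold
student=Vik: major='CS' → outer ELSE → cold
student=Xiu: major='Hist' → inner[credits >= 28] → hold
student=Zane: major='CS' → outer ELSE → cold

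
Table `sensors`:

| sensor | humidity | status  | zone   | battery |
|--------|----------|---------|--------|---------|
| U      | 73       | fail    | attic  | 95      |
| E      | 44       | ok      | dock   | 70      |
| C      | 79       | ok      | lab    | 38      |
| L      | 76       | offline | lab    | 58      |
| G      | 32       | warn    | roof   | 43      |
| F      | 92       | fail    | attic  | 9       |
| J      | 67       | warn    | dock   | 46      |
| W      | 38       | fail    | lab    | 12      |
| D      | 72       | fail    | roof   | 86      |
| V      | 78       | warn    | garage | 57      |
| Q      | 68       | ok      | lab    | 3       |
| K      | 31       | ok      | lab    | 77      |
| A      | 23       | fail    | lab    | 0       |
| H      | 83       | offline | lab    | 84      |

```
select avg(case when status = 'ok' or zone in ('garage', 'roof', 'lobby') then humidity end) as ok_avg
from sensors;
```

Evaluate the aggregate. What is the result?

sensor=U: ✗
sensor=E: ✓ → 44
sensor=C: ✓ → 79
sensor=L: ✗
sensor=G: ✓ → 32
sensor=F: ✗
sensor=J: ✗
sensor=W: ✗
sensor=D: ✓ → 72
sensor=V: ✓ → 78
sensor=Q: ✓ → 68
sensor=K: ✓ → 31
sensor=A: ✗
sensor=H: ✗
ok_avg = (44 + 79 + 32 + 72 + 78 + 68 + 31) / 7 = 57.7142857143

57.7142857143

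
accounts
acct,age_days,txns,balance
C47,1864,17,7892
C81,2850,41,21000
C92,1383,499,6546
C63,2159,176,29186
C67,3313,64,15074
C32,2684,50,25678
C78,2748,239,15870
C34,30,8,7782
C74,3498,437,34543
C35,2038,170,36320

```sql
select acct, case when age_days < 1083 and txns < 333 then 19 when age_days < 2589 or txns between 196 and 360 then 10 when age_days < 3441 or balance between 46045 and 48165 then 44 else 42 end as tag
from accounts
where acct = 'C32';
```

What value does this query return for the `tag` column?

44

acct = C32: age_days=2684, txns=50, balance=25678.
age_days < 1083 and txns < 333 → false
age_days < 2589 or txns between 196 and 360 → false
age_days < 3441 or balance between 46045 and 48165 → true → 44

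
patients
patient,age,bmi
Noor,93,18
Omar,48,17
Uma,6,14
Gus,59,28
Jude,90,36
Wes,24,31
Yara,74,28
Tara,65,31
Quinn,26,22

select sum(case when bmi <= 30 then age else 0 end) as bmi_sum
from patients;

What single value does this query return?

306

patient=Noor: ✓ → 93
patient=Omar: ✓ → 48
patient=Uma: ✓ → 6
patient=Gus: ✓ → 59
patient=Jude: ✗
patient=Wes: ✗
patient=Yara: ✓ → 74
patient=Tara: ✗
patient=Quinn: ✓ → 26
bmi_sum = 93 + 48 + 6 + 59 + 74 + 26 = 306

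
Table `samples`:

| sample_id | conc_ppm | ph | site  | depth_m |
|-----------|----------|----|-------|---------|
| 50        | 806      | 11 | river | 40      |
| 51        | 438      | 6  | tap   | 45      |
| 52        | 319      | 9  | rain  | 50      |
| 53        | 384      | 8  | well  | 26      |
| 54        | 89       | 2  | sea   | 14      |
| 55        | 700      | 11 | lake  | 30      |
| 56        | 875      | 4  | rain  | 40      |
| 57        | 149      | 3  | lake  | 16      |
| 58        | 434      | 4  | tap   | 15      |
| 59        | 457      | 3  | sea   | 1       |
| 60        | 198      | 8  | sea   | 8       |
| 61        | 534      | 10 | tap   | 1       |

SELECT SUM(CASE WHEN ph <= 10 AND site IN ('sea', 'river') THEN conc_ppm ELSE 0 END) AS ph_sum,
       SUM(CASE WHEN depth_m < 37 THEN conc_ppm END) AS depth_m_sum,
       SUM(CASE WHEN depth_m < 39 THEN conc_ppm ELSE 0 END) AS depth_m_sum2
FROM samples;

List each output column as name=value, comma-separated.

ph_sum=744, depth_m_sum=2945, depth_m_sum2=2945

[ph_sum: ph <= 10 AND site IN ('sea', 'river')]
sample_id=50: ✗
sample_id=51: ✗
sample_id=52: ✗
sample_id=53: ✗
sample_id=54: ✓ → 89
sample_id=55: ✗
sample_id=56: ✗
sample_id=57: ✗
sample_id=58: ✗
sample_id=59: ✓ → 457
sample_id=60: ✓ → 198
sample_id=61: ✗
ph_sum = 89 + 457 + 198 = 744
—
[depth_m_sum: depth_m < 37]
sample_id=50: ✗
sample_id=51: ✗
sample_id=52: ✗
sample_id=53: ✓ → 384
sample_id=54: ✓ → 89
sample_id=55: ✓ → 700
sample_id=56: ✗
sample_id=57: ✓ → 149
sample_id=58: ✓ → 434
sample_id=59: ✓ → 457
sample_id=60: ✓ → 198
sample_id=61: ✓ → 534
depth_m_sum = 384 + 89 + 700 + 149 + 434 + 457 + 198 + 534 = 2945
—
[depth_m_sum2: depth_m < 39]
sample_id=50: ✗
sample_id=51: ✗
sample_id=52: ✗
sample_id=53: ✓ → 384
sample_id=54: ✓ → 89
sample_id=55: ✓ → 700
sample_id=56: ✗
sample_id=57: ✓ → 149
sample_id=58: ✓ → 434
sample_id=59: ✓ → 457
sample_id=60: ✓ → 198
sample_id=61: ✓ → 534
depth_m_sum2 = 384 + 89 + 700 + 149 + 434 + 457 + 198 + 534 = 2945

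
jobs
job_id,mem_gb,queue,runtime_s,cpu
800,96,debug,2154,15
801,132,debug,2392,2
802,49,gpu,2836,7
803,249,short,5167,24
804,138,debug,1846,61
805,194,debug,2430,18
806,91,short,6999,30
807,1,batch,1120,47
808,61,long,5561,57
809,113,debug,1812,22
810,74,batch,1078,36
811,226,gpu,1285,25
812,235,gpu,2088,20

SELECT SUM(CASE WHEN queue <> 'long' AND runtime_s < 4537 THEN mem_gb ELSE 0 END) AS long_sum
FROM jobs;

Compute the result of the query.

1258

job_id=800: ✓ → 96
job_id=801: ✓ → 132
job_id=802: ✓ → 49
job_id=803: ✗
job_id=804: ✓ → 138
job_id=805: ✓ → 194
job_id=806: ✗
job_id=807: ✓ → 1
job_id=808: ✗
job_id=809: ✓ → 113
job_id=810: ✓ → 74
job_id=811: ✓ → 226
job_id=812: ✓ → 235
long_sum = 96 + 132 + 49 + 138 + 194 + 1 + 113 + 74 + 226 + 235 = 1258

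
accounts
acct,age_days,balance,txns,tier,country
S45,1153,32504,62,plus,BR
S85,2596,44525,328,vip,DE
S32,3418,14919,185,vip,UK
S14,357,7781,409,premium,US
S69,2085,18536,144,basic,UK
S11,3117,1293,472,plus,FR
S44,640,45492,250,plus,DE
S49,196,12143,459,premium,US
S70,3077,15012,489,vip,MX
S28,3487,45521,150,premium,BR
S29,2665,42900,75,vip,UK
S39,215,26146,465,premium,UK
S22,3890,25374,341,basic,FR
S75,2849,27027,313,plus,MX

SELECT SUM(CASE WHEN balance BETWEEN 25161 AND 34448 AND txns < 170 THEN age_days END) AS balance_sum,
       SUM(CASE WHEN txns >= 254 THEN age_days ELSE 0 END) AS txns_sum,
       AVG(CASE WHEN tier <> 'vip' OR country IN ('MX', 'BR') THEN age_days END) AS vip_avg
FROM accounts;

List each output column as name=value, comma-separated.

balance_sum=1153, txns_sum=16297, vip_avg=1915.0909090909

[balance_sum: balance BETWEEN 25161 AND 34448 AND txns < 170]
acct=S45: ✓ → 1153
acct=S85: ✗
acct=S32: ✗
acct=S14: ✗
acct=S69: ✗
acct=S11: ✗
acct=S44: ✗
acct=S49: ✗
acct=S70: ✗
acct=S28: ✗
acct=S29: ✗
acct=S39: ✗
acct=S22: ✗
acct=S75: ✗
balance_sum = 1153
—
[txns_sum: txns >= 254]
acct=S45: ✗
acct=S85: ✓ → 2596
acct=S32: ✗
acct=S14: ✓ → 357
acct=S69: ✗
acct=S11: ✓ → 3117
acct=S44: ✗
acct=S49: ✓ → 196
acct=S70: ✓ → 3077
acct=S28: ✗
acct=S29: ✗
acct=S39: ✓ → 215
acct=S22: ✓ → 3890
acct=S75: ✓ → 2849
txns_sum = 2596 + 357 + 3117 + 196 + 3077 + 215 + 3890 + 2849 = 16297
—
[vip_avg: tier <> 'vip' OR country IN ('MX', 'BR')]
acct=S45: ✓ → 1153
acct=S85: ✗
acct=S32: ✗
acct=S14: ✓ → 357
acct=S69: ✓ → 2085
acct=S11: ✓ → 3117
acct=S44: ✓ → 640
acct=S49: ✓ → 196
acct=S70: ✓ → 3077
acct=S28: ✓ → 3487
acct=S29: ✗
acct=S39: ✓ → 215
acct=S22: ✓ → 3890
acct=S75: ✓ → 2849
vip_avg = (1153 + 357 + 2085 + 3117 + 640 + 196 + 3077 + 3487 + 215 + 3890 + 2849) / 11 = 1915.0909090909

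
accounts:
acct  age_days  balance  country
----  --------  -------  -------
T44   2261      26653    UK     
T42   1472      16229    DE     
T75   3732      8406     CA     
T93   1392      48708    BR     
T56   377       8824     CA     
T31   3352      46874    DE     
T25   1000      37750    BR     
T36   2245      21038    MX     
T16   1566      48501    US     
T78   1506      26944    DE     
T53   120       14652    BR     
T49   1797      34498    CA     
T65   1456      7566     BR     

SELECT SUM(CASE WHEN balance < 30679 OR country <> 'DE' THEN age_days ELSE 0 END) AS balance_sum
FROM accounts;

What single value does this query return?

acct=T44: ✓ → 2261
acct=T42: ✓ → 1472
acct=T75: ✓ → 3732
acct=T93: ✓ → 1392
acct=T56: ✓ → 377
acct=T31: ✗
acct=T25: ✓ → 1000
acct=T36: ✓ → 2245
acct=T16: ✓ → 1566
acct=T78: ✓ → 1506
acct=T53: ✓ → 120
acct=T49: ✓ → 1797
acct=T65: ✓ → 1456
balance_sum = 2261 + 1472 + 3732 + 1392 + 377 + 1000 + 2245 + 1566 + 1506 + 120 + 1797 + 1456 = 18924

18924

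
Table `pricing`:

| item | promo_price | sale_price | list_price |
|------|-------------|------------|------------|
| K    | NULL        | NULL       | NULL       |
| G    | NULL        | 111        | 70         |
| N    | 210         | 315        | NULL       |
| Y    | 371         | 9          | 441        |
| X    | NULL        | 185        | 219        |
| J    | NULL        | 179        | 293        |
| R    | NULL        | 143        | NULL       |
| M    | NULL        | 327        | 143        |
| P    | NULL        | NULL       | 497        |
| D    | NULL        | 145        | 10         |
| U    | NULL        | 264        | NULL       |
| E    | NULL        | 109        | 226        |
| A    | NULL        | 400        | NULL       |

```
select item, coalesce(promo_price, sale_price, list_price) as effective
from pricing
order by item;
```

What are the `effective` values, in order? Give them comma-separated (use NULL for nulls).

400, 145, 109, 111, 179, NULL, 327, 210, 497, 143, 264, 185, 371

item=A: promo_price=NULL, sale_price=400 → 400
item=D: promo_price=NULL, sale_price=145 → 145
item=E: promo_price=NULL, sale_price=109 → 109
item=G: promo_price=NULL, sale_price=111 → 111
item=J: promo_price=NULL, sale_price=179 → 179
item=K: promo_price=NULL, sale_price=NULL, list_price=NULL (all NULL) → NULL
item=M: promo_price=NULL, sale_price=327 → 327
item=N: promo_price=210 → 210
item=P: promo_price=NULL, sale_price=NULL, list_price=497 → 497
item=R: promo_price=NULL, sale_price=143 → 143
item=U: promo_price=NULL, sale_price=264 → 264
item=X: promo_price=NULL, sale_price=185 → 185
item=Y: promo_price=371 → 371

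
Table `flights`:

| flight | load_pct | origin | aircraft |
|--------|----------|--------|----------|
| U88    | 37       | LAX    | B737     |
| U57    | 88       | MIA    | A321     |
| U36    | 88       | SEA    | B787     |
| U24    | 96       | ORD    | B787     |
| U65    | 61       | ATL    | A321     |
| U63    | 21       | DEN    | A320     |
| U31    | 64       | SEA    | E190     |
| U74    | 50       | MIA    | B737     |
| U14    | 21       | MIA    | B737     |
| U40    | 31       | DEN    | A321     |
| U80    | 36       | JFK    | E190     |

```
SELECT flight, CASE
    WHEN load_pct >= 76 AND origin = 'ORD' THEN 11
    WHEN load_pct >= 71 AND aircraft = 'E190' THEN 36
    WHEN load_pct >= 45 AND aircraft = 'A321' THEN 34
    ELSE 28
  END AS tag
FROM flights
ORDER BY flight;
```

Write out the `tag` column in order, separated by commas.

flight=U14: ELSE → 28
flight=U24: load_pct >= 76 AND origin = 'ORD' → 11
flight=U31: ELSE → 28
flight=U36: ELSE → 28
flight=U40: ELSE → 28
flight=U57: load_pct >= 45 AND aircraft = 'A321' → 34
flight=U63: ELSE → 28
flight=U65: load_pct >= 45 AND aircraft = 'A321' → 34
flight=U74: ELSE → 28
flight=U80: ELSE → 28
flight=U88: ELSE → 28

28, 11, 28, 28, 28, 34, 28, 34, 28, 28, 28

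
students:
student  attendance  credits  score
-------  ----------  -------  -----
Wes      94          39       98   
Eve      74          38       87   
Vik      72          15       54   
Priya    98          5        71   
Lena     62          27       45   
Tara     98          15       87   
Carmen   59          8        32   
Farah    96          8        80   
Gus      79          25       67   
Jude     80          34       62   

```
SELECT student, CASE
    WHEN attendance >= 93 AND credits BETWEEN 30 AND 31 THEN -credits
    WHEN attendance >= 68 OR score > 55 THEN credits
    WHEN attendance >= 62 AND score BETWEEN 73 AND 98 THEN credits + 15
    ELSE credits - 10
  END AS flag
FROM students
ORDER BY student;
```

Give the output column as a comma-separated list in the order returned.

-2, 38, 8, 25, 34, 17, 5, 15, 15, 39

student=Carmen: ELSE → -2
student=Eve: attendance >= 68 OR score > 55 → 38
student=Farah: attendance >= 68 OR score > 55 → 8
student=Gus: attendance >= 68 OR score > 55 → 25
student=Jude: attendance >= 68 OR score > 55 → 34
student=Lena: ELSE → 17
student=Priya: attendance >= 68 OR score > 55 → 5
student=Tara: attendance >= 68 OR score > 55 → 15
student=Vik: attendance >= 68 OR score > 55 → 15
student=Wes: attendance >= 68 OR score > 55 → 39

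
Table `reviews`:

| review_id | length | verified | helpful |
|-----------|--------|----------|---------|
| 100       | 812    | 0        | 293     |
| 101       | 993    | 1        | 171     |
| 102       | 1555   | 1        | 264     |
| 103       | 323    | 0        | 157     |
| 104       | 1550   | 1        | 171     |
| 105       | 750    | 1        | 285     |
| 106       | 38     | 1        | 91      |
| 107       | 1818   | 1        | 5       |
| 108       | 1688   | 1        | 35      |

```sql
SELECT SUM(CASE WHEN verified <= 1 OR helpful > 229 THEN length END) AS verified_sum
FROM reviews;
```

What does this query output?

9527

review_id=100: ✓ → 812
review_id=101: ✓ → 993
review_id=102: ✓ → 1555
review_id=103: ✓ → 323
review_id=104: ✓ → 1550
review_id=105: ✓ → 750
review_id=106: ✓ → 38
review_id=107: ✓ → 1818
review_id=108: ✓ → 1688
verified_sum = 812 + 993 + 1555 + 323 + 1550 + 750 + 38 + 1818 + 1688 = 9527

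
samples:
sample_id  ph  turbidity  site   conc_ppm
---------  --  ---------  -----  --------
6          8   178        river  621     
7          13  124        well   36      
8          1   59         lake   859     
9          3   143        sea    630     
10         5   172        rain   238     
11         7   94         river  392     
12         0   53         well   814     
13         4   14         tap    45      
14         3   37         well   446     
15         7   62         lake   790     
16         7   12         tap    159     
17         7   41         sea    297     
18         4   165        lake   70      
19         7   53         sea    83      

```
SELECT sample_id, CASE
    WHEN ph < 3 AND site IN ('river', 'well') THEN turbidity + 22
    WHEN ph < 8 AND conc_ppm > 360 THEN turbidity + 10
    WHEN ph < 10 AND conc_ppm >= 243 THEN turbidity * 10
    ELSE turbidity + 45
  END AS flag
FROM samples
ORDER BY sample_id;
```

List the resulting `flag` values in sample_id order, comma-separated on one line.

1780, 169, 69, 153, 217, 104, 75, 59, 47, 72, 57, 410, 210, 98

sample_id=6: ph < 10 AND conc_ppm >= 243 → 1780
sample_id=7: ELSE → 169
sample_id=8: ph < 8 AND conc_ppm > 360 → 69
sample_id=9: ph < 8 AND conc_ppm > 360 → 153
sample_id=10: ELSE → 217
sample_id=11: ph < 8 AND conc_ppm > 360 → 104
sample_id=12: ph < 3 AND site IN ('river', 'well') → 75
sample_id=13: ELSE → 59
sample_id=14: ph < 8 AND conc_ppm > 360 → 47
sample_id=15: ph < 8 AND conc_ppm > 360 → 72
sample_id=16: ELSE → 57
sample_id=17: ph < 10 AND conc_ppm >= 243 → 410
sample_id=18: ELSE → 210
sample_id=19: ELSE → 98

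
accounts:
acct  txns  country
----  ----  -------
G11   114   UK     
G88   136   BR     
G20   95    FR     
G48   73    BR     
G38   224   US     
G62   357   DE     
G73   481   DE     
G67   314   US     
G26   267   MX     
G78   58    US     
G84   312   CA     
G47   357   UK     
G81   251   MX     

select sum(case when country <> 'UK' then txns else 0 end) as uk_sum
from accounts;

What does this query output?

acct=G11: ✗
acct=G88: ✓ → 136
acct=G20: ✓ → 95
acct=G48: ✓ → 73
acct=G38: ✓ → 224
acct=G62: ✓ → 357
acct=G73: ✓ → 481
acct=G67: ✓ → 314
acct=G26: ✓ → 267
acct=G78: ✓ → 58
acct=G84: ✓ → 312
acct=G47: ✗
acct=G81: ✓ → 251
uk_sum = 136 + 95 + 73 + 224 + 357 + 481 + 314 + 267 + 58 + 312 + 251 = 2568

2568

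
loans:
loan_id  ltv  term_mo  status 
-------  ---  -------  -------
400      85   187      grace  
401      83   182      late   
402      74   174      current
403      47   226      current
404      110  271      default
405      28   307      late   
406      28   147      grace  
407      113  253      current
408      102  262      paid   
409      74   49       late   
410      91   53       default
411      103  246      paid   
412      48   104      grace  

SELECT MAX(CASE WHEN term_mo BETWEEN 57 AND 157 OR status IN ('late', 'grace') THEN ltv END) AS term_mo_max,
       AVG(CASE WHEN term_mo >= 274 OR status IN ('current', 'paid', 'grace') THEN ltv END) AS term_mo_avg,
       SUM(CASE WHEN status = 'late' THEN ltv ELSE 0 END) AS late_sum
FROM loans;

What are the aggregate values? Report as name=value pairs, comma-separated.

term_mo_max=85, term_mo_avg=69.7777777778, late_sum=185

[term_mo_max: term_mo BETWEEN 57 AND 157 OR status IN ('late', 'grace')]
loan_id=400: ✓ → 85
loan_id=401: ✓ → 83
loan_id=402: ✗
loan_id=403: ✗
loan_id=404: ✗
loan_id=405: ✓ → 28
loan_id=406: ✓ → 28
loan_id=407: ✗
loan_id=408: ✗
loan_id=409: ✓ → 74
loan_id=410: ✗
loan_id=411: ✗
loan_id=412: ✓ → 48
term_mo_max = MAX(85, 83, 28, 28, 74, 48) = 85
—
[term_mo_avg: term_mo >= 274 OR status IN ('current', 'paid', 'grace')]
loan_id=400: ✓ → 85
loan_id=401: ✗
loan_id=402: ✓ → 74
loan_id=403: ✓ → 47
loan_id=404: ✗
loan_id=405: ✓ → 28
loan_id=406: ✓ → 28
loan_id=407: ✓ → 113
loan_id=408: ✓ → 102
loan_id=409: ✗
loan_id=410: ✗
loan_id=411: ✓ → 103
loan_id=412: ✓ → 48
term_mo_avg = (85 + 74 + 47 + 28 + 28 + 113 + 102 + 103 + 48) / 9 = 69.7777777778
—
[late_sum: status = 'late']
loan_id=400: ✗
loan_id=401: ✓ → 83
loan_id=402: ✗
loan_id=403: ✗
loan_id=404: ✗
loan_id=405: ✓ → 28
loan_id=406: ✗
loan_id=407: ✗
loan_id=408: ✗
loan_id=409: ✓ → 74
loan_id=410: ✗
loan_id=411: ✗
loan_id=412: ✗
late_sum = 83 + 28 + 74 = 185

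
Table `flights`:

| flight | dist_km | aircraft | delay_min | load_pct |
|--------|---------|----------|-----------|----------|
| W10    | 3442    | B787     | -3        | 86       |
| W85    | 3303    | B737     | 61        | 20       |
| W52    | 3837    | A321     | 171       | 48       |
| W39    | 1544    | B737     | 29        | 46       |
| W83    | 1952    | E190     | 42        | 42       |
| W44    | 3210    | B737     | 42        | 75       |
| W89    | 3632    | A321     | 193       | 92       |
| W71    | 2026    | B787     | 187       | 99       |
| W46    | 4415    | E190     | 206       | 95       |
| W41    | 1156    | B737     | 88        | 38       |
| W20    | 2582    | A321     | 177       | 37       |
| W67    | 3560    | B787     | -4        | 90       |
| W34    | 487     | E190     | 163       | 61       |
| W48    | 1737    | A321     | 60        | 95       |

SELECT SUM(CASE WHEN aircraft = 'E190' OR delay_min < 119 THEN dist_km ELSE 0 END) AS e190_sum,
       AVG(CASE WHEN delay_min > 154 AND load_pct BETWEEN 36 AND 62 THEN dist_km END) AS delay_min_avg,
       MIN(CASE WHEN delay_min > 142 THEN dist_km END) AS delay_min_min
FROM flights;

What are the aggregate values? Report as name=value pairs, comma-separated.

[e190_sum: aircraft = 'E190' OR delay_min < 119]
flight=W10: ✓ → 3442
flight=W85: ✓ → 3303
flight=W52: ✗
flight=W39: ✓ → 1544
flight=W83: ✓ → 1952
flight=W44: ✓ → 3210
flight=W89: ✗
flight=W71: ✗
flight=W46: ✓ → 4415
flight=W41: ✓ → 1156
flight=W20: ✗
flight=W67: ✓ → 3560
flight=W34: ✓ → 487
flight=W48: ✓ → 1737
e190_sum = 3442 + 3303 + 1544 + 1952 + 3210 + 4415 + 1156 + 3560 + 487 + 1737 = 24806
—
[delay_min_avg: delay_min > 154 AND load_pct BETWEEN 36 AND 62]
flight=W10: ✗
flight=W85: ✗
flight=W52: ✓ → 3837
flight=W39: ✗
flight=W83: ✗
flight=W44: ✗
flight=W89: ✗
flight=W71: ✗
flight=W46: ✗
flight=W41: ✗
flight=W20: ✓ → 2582
flight=W67: ✗
flight=W34: ✓ → 487
flight=W48: ✗
delay_min_avg = (3837 + 2582 + 487) / 3 = 2302
—
[delay_min_min: delay_min > 142]
flight=W10: ✗
flight=W85: ✗
flight=W52: ✓ → 3837
flight=W39: ✗
flight=W83: ✗
flight=W44: ✗
flight=W89: ✓ → 3632
flight=W71: ✓ → 2026
flight=W46: ✓ → 4415
flight=W41: ✗
flight=W20: ✓ → 2582
flight=W67: ✗
flight=W34: ✓ → 487
flight=W48: ✗
delay_min_min = MIN(3837, 3632, 2026, 4415, 2582, 487) = 487

e190_sum=24806, delay_min_avg=2302, delay_min_min=487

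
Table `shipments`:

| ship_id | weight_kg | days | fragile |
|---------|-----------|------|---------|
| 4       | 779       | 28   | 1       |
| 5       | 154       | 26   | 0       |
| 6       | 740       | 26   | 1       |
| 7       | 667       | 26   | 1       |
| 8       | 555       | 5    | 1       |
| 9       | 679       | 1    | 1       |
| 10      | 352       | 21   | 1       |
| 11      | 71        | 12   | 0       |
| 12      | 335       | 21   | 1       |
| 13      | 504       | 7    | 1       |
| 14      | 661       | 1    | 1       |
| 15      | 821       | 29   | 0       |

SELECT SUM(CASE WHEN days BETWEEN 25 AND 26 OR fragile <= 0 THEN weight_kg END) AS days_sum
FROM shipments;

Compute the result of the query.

ship_id=4: ✗
ship_id=5: ✓ → 154
ship_id=6: ✓ → 740
ship_id=7: ✓ → 667
ship_id=8: ✗
ship_id=9: ✗
ship_id=10: ✗
ship_id=11: ✓ → 71
ship_id=12: ✗
ship_id=13: ✗
ship_id=14: ✗
ship_id=15: ✓ → 821
days_sum = 154 + 740 + 667 + 71 + 821 = 2453

2453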